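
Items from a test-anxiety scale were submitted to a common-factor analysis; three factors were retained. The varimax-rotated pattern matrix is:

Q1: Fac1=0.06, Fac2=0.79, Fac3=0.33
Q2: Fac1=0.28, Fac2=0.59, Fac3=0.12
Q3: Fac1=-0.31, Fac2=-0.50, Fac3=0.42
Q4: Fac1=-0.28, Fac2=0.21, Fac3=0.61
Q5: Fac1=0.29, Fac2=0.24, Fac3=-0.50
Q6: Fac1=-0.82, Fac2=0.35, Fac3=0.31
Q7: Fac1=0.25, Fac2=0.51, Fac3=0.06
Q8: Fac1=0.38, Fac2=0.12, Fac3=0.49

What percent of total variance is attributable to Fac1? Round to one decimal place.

15.2%

SS loadings for Fac1 = 0.06² + 0.28² + (-0.31)² + (-0.28)² + 0.29² + (-0.82)² + 0.25² + 0.38² = 1.2199
With 8 standardized items, total variance = 8. Proportion = 1.2199/8 = 0.1525 → 15.25%.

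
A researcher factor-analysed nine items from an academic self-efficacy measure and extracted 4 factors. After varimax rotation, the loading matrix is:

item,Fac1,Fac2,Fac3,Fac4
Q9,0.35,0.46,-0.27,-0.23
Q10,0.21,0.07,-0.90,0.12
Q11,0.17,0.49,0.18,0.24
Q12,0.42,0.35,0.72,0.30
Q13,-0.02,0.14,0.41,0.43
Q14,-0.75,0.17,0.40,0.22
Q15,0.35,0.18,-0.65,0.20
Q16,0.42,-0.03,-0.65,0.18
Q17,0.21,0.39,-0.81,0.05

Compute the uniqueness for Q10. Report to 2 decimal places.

0.13

h² = 0.21² + 0.07² + (-0.90)² + 0.12² = 0.0441 + 0.0049 + 0.8100 + 0.0144 = 0.8734
Uniqueness u² = 1 − h² = 1 − 0.8734 = 0.1266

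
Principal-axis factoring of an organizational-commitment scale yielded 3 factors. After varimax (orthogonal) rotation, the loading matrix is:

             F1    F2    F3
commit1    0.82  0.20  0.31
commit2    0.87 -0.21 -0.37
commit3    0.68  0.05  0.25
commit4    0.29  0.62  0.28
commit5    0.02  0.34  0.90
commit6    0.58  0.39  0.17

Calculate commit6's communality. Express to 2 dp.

h² = 0.58² + 0.39² + 0.17² = 0.3364 + 0.1521 + 0.0289 = 0.5174

0.52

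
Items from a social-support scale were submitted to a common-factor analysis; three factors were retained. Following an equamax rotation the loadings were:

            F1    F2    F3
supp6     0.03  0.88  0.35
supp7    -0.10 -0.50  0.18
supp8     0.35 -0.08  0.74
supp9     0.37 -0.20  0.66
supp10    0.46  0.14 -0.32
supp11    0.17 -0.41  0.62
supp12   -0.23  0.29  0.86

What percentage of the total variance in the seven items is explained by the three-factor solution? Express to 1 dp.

SS loadings by factor: 0.5637, 1.3426, 2.3645; total = 4.2708.
Total variance with 7 standardized items is 7, so the solution explains 4.2708/7 = 0.6101 = 61.01%.

61.0%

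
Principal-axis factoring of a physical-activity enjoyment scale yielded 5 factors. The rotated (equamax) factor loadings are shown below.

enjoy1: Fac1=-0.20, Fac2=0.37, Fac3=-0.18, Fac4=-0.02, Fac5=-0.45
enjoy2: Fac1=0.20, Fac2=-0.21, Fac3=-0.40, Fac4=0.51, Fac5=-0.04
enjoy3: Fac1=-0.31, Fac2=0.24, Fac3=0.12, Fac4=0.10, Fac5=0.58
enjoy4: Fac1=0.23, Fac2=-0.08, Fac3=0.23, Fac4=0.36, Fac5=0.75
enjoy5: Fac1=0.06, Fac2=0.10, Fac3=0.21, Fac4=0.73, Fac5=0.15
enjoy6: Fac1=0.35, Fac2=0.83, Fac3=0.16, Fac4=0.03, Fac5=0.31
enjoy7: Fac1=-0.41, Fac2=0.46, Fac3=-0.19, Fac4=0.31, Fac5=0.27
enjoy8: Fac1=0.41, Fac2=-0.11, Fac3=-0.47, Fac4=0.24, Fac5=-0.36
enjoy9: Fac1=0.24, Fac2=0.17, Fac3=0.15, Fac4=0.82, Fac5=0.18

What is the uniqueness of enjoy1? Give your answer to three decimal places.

h² = (-0.20)² + 0.37² + (-0.18)² + (-0.02)² + (-0.45)² = 0.0400 + 0.1369 + 0.0324 + 0.0004 + 0.2025 = 0.4122
Uniqueness u² = 1 − h² = 1 − 0.4122 = 0.5878

0.588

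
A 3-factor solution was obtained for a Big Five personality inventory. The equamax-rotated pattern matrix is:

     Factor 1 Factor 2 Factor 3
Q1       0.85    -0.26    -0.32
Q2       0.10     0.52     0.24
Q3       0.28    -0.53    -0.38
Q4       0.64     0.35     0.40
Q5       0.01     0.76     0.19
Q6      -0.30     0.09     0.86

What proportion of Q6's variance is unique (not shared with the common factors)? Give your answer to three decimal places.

0.162

h² = (-0.30)² + 0.09² + 0.86² = 0.0900 + 0.0081 + 0.7396 = 0.8377
Uniqueness u² = 1 − h² = 1 − 0.8377 = 0.1623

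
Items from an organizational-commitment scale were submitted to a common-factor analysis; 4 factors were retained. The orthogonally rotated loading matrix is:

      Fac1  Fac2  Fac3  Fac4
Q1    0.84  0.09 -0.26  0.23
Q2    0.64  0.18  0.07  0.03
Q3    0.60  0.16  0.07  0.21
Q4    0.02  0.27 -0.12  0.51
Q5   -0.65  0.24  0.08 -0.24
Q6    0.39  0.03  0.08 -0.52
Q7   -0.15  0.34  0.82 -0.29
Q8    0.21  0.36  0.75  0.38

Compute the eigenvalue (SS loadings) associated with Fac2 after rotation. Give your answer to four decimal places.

0.4427

SS loadings for Fac2 = 0.09² + 0.18² + 0.16² + 0.27² + 0.24² + 0.03² + 0.34² + 0.36² = 0.0081 + 0.0324 + 0.0256 + 0.0729 + 0.0576 + 0.0009 + 0.1156 + 0.1296 = 0.4427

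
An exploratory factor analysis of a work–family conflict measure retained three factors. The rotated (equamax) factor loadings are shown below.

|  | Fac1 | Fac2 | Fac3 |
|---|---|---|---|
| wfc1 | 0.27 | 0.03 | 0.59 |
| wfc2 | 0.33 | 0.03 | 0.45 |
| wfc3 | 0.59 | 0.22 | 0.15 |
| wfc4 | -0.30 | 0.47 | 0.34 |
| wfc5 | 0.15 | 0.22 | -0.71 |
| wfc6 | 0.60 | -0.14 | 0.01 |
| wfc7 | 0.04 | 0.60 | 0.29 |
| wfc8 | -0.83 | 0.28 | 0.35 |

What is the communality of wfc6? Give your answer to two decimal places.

h² = 0.60² + (-0.14)² + 0.01² = 0.3600 + 0.0196 + 0.0001 = 0.3797

0.38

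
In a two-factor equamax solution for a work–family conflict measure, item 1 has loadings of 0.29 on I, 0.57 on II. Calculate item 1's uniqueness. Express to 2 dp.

0.59

h² = 0.29² + 0.57² = 0.0841 + 0.3249 = 0.4090
Uniqueness u² = 1 − h² = 1 − 0.4090 = 0.5910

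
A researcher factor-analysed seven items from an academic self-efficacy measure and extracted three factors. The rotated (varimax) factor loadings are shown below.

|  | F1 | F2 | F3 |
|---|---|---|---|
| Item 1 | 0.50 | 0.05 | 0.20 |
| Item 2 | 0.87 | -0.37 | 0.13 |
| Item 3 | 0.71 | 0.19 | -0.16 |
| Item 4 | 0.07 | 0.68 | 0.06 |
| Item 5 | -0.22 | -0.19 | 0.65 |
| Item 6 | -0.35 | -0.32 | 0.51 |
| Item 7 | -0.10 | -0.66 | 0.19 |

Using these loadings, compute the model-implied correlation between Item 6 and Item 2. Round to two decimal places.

r̂ = Σ λ_i·λ_j across factors = (-0.35)(0.87) + (-0.32)(-0.37) + (0.51)(0.13)
  = -0.3045 +0.1184 +0.0663 = -0.1198

-0.12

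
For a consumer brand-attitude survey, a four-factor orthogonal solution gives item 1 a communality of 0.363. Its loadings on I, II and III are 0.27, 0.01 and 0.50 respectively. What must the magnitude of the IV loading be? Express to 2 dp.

Under orthogonal rotation h² = Σλ², so λ_IV² = h² − (0.3230) = 0.363 − 0.3230 = 0.0400.
|λ| = √0.0400 = 0.2000.

0.20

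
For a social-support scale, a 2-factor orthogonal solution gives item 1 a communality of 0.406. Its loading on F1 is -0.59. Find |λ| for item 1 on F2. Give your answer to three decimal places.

Under orthogonal rotation h² = Σλ², so λ_F2² = h² − (0.3481) = 0.406 − 0.3481 = 0.0579.
|λ| = √0.0579 = 0.2406.

0.241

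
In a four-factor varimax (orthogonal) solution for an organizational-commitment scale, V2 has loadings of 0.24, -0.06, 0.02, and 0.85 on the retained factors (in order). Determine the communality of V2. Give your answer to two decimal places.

h² = 0.24² + (-0.06)² + 0.02² + 0.85² = 0.0576 + 0.0036 + 0.0004 + 0.7225 = 0.7841

0.78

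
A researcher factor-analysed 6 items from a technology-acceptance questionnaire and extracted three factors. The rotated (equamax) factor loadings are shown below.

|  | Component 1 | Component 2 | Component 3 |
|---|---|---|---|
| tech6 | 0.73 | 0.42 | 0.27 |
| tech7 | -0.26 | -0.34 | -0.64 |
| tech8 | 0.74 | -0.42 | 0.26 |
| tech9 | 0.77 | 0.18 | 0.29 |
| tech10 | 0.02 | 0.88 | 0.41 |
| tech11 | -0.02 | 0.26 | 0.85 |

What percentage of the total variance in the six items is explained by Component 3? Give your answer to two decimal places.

SS loadings for Component 3 = 0.27² + (-0.64)² + 0.26² + 0.29² + 0.41² + 0.85² = 1.5248
With 6 standardized items, total variance = 6. Proportion = 1.5248/6 = 0.2541 → 25.41%.

25.41%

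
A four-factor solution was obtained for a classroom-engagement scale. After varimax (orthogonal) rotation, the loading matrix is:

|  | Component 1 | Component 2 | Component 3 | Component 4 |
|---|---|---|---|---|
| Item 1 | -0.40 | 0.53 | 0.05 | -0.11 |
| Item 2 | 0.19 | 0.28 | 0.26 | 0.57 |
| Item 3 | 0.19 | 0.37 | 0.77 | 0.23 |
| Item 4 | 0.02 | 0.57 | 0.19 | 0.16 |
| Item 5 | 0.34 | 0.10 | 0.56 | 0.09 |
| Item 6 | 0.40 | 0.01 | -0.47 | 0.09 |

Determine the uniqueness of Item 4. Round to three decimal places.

0.613

h² = 0.02² + 0.57² + 0.19² + 0.16² = 0.0004 + 0.3249 + 0.0361 + 0.0256 = 0.3870
Uniqueness u² = 1 − h² = 1 − 0.3870 = 0.6130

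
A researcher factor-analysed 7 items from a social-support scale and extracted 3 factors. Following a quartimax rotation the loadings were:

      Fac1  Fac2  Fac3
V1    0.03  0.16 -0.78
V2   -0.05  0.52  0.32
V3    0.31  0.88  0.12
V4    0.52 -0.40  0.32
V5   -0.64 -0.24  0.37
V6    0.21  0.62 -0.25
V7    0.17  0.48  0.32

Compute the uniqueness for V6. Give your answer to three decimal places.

h² = 0.21² + 0.62² + (-0.25)² = 0.0441 + 0.3844 + 0.0625 = 0.4910
Uniqueness u² = 1 − h² = 1 − 0.4910 = 0.5090

0.509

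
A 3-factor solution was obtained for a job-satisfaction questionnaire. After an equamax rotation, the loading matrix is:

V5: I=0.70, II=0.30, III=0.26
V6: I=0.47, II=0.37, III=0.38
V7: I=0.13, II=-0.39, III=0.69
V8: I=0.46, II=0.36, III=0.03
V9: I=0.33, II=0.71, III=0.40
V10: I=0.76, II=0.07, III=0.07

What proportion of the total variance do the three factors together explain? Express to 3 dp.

SS loadings by factor: 1.6259, 1.0176, 0.8539; total = 3.4974.
Total variance with 6 standardized items is 6, so the solution explains 3.4974/6 = 0.5829.

0.583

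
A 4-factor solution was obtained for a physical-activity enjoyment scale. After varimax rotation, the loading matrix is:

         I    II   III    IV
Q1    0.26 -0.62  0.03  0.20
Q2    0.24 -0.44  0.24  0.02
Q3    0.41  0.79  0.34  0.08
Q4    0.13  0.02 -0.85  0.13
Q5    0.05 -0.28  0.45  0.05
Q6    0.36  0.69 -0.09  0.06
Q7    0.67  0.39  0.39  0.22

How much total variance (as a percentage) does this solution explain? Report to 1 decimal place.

59.7%

SS loadings by factor: 0.8912, 1.9091, 1.2593, 0.1182; total = 4.1778.
Total variance with 7 standardized items is 7, so the solution explains 4.1778/7 = 0.5968 = 59.68%.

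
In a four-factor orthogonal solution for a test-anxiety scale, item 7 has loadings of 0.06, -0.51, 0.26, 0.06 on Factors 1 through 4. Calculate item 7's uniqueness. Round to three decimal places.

0.665

h² = 0.06² + (-0.51)² + 0.26² + 0.06² = 0.0036 + 0.2601 + 0.0676 + 0.0036 = 0.3349
Uniqueness u² = 1 − h² = 1 − 0.3349 = 0.6651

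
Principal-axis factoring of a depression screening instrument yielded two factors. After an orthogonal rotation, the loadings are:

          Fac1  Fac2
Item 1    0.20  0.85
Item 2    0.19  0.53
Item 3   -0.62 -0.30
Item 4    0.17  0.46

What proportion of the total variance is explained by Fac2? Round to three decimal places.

SS loadings for Fac2 = 0.85² + 0.53² + (-0.30)² + 0.46² = 1.3050
Proportion of variance = 1.3050 / 4 = 0.3262.

0.326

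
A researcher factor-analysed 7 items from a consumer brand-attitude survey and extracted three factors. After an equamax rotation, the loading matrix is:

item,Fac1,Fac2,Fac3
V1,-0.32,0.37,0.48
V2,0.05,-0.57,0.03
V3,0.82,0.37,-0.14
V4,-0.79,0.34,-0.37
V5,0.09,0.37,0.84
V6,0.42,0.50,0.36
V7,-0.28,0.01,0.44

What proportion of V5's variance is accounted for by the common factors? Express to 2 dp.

0.85

h² = 0.09² + 0.37² + 0.84² = 0.0081 + 0.1369 + 0.7056 = 0.8506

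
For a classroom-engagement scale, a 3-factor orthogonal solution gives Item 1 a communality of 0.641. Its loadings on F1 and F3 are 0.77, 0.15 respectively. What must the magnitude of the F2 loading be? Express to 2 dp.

Under orthogonal rotation h² = Σλ², so λ_F2² = h² − (0.6154) = 0.641 − 0.6154 = 0.0256.
|λ| = √0.0256 = 0.1600.

0.16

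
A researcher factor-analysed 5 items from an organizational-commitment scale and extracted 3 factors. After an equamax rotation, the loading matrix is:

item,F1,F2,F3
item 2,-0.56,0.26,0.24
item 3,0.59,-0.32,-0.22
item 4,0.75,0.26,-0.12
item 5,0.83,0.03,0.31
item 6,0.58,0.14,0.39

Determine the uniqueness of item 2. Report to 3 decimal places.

h² = (-0.56)² + 0.26² + 0.24² = 0.3136 + 0.0676 + 0.0576 = 0.4388
Uniqueness u² = 1 − h² = 1 − 0.4388 = 0.5612

0.561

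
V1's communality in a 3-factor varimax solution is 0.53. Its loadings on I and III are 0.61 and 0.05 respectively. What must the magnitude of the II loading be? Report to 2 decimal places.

Under orthogonal rotation h² = Σλ², so λ_II² = h² − (0.3746) = 0.53 − 0.3746 = 0.1554.
|λ| = √0.1554 = 0.3942.

0.39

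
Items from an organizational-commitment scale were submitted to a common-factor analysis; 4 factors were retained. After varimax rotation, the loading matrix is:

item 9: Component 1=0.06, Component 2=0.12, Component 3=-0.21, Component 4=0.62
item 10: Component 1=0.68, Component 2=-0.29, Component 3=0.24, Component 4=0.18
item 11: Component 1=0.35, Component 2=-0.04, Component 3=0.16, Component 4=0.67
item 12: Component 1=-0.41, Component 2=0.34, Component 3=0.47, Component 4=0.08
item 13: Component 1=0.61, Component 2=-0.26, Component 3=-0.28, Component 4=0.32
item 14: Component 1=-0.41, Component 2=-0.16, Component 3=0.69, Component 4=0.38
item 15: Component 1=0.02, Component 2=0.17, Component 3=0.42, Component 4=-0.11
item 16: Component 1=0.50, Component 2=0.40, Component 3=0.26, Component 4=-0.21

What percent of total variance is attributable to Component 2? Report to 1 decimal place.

SS loadings for Component 2 = 0.12² + (-0.29)² + (-0.04)² + 0.34² + (-0.26)² + (-0.16)² + 0.17² + 0.40² = 0.4978
With 8 standardized items, total variance = 8. Proportion = 0.4978/8 = 0.0622 → 6.22%.

6.2%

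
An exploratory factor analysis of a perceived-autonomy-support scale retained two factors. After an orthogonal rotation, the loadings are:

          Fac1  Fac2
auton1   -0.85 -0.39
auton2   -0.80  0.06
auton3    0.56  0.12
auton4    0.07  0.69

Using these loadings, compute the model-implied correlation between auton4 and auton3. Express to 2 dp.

r̂ = Σ λ_i·λ_j across factors = (0.07)(0.56) + (0.69)(0.12)
  = +0.0392 +0.0828 = 0.1220

0.12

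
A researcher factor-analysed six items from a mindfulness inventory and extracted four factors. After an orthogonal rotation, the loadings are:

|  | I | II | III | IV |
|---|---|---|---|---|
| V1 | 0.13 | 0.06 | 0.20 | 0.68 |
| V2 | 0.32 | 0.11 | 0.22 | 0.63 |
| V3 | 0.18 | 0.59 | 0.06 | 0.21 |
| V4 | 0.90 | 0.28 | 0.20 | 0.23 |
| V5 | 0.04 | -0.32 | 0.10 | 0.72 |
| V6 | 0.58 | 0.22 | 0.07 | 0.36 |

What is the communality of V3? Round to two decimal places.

0.43

h² = 0.18² + 0.59² + 0.06² + 0.21² = 0.0324 + 0.3481 + 0.0036 + 0.0441 = 0.4282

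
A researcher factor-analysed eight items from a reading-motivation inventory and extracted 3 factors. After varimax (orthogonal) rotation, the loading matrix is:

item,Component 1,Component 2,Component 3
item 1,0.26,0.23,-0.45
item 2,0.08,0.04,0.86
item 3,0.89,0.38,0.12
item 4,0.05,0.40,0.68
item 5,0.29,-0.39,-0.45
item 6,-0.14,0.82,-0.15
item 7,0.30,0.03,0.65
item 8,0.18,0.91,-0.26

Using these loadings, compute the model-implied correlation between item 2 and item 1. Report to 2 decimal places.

-0.36

r̂ = Σ λ_i·λ_j across factors = (0.08)(0.26) + (0.04)(0.23) + (0.86)(-0.45)
  = +0.0208 +0.0092 -0.3870 = -0.3570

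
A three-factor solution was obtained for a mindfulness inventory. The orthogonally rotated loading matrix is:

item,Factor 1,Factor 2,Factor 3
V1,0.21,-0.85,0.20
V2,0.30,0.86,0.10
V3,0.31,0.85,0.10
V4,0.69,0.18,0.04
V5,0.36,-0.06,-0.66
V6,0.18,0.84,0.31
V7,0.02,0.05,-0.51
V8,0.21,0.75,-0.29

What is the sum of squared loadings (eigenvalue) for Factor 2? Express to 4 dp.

3.4912

SS loadings for Factor 2 = (-0.85)² + 0.86² + 0.85² + 0.18² + (-0.06)² + 0.84² + 0.05² + 0.75² = 0.7225 + 0.7396 + 0.7225 + 0.0324 + 0.0036 + 0.7056 + 0.0025 + 0.5625 = 3.4912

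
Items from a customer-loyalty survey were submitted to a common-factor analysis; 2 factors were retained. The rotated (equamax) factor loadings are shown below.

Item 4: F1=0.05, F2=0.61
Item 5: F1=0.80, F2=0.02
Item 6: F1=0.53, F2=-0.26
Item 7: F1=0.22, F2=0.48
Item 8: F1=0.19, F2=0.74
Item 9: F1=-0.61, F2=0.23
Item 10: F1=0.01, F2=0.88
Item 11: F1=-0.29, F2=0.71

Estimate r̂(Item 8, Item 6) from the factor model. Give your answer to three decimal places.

r̂ = Σ λ_i·λ_j across factors = (0.19)(0.53) + (0.74)(-0.26)
  = +0.1007 -0.1924 = -0.0917

-0.092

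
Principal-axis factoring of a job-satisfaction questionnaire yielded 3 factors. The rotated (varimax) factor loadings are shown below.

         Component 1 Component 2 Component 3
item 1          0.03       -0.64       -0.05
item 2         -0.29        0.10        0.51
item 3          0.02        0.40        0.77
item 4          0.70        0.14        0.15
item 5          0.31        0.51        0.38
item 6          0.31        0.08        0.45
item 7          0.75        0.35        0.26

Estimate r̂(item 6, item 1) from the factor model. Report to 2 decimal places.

-0.06

r̂ = Σ λ_i·λ_j across factors = (0.31)(0.03) + (0.08)(-0.64) + (0.45)(-0.05)
  = +0.0093 -0.0512 -0.0225 = -0.0644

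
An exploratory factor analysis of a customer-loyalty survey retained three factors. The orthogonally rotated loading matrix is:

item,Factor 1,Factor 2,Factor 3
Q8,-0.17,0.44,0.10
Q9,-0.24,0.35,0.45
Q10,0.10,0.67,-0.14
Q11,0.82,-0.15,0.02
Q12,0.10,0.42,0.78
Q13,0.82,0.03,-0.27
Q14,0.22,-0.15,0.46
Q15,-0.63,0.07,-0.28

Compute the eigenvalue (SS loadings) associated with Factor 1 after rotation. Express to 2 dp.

SS loadings for Factor 1 = (-0.17)² + (-0.24)² + 0.10² + 0.82² + 0.10² + 0.82² + 0.22² + (-0.63)² = 0.0289 + 0.0576 + 0.0100 + 0.6724 + 0.0100 + 0.6724 + 0.0484 + 0.3969 = 1.8966

1.90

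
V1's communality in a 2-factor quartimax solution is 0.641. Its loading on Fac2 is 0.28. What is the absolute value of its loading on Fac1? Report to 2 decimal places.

0.75

Under orthogonal rotation h² = Σλ², so λ_Fac1² = h² − (0.0784) = 0.641 − 0.0784 = 0.5626.
|λ| = √0.5626 = 0.7501.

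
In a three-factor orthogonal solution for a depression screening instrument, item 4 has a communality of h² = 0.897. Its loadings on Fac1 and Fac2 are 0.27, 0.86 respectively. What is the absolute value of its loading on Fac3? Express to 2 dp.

0.29

Under orthogonal rotation h² = Σλ², so λ_Fac3² = h² − (0.8125) = 0.897 − 0.8125 = 0.0845.
|λ| = √0.0845 = 0.2907.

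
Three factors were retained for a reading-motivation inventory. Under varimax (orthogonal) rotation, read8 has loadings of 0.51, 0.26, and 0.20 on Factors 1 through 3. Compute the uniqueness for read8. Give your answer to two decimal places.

0.63

h² = 0.51² + 0.26² + 0.20² = 0.2601 + 0.0676 + 0.0400 = 0.3677
Uniqueness u² = 1 − h² = 1 − 0.3677 = 0.6323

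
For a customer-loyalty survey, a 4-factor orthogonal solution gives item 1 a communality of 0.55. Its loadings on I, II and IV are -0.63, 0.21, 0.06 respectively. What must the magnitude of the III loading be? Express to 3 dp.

0.325

Under orthogonal rotation h² = Σλ², so λ_III² = h² − (0.4446) = 0.55 − 0.4446 = 0.1054.
|λ| = √0.1054 = 0.3247.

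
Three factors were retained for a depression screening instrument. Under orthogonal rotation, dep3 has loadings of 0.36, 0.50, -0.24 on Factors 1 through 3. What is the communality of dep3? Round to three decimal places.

0.437

h² = 0.36² + 0.50² + (-0.24)² = 0.1296 + 0.2500 + 0.0576 = 0.4372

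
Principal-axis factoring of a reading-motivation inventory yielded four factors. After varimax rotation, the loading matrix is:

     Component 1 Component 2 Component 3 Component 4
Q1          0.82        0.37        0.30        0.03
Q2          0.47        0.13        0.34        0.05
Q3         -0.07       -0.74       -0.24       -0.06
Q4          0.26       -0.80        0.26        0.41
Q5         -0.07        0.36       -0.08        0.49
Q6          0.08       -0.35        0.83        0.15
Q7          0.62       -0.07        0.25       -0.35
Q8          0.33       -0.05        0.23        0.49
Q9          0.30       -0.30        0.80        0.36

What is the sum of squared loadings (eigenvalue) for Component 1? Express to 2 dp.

SS loadings for Component 1 = 0.82² + 0.47² + (-0.07)² + 0.26² + (-0.07)² + 0.08² + 0.62² + 0.33² + 0.30² = 0.6724 + 0.2209 + 0.0049 + 0.0676 + 0.0049 + 0.0064 + 0.3844 + 0.1089 + 0.0900 = 1.5604

1.56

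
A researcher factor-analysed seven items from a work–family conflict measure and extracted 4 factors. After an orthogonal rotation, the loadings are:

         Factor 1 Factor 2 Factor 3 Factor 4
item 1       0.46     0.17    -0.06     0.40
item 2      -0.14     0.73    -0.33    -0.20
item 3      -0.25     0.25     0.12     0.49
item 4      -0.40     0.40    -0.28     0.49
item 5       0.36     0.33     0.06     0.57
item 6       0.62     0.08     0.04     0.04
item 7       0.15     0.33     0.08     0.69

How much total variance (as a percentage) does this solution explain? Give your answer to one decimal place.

52.8%

Communalities: 0.4041, 0.7014, 0.3795, 0.6385, 0.5670, 0.3940, 0.6139; Σh² = 3.6984.
Total variance with 7 standardized items is 7, so the solution explains 3.6984/7 = 0.5283 = 52.83%.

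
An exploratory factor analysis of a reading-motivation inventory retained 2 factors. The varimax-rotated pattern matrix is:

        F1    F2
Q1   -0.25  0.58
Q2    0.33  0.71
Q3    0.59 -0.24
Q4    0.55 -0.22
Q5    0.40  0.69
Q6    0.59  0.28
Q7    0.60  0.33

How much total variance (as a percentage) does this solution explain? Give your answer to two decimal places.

SS loadings by factor: 1.6901, 1.6099; total = 3.3000.
Total variance with 7 standardized items is 7, so the solution explains 3.3000/7 = 0.4714 = 47.14%.

47.14%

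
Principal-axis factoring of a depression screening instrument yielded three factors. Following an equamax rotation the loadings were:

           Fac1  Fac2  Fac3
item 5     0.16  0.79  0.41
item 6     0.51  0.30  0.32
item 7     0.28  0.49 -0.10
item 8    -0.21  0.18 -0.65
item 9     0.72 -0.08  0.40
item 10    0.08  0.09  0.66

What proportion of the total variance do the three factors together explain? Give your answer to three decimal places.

0.539

Communalities: 0.8178, 0.4525, 0.3285, 0.4990, 0.6848, 0.4501; Σh² = 3.2327.
Total variance with 6 standardized items is 6, so the solution explains 3.2327/6 = 0.5388.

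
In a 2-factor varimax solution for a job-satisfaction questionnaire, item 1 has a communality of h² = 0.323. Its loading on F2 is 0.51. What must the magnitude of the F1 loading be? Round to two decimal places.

0.25

Under orthogonal rotation h² = Σλ², so λ_F1² = h² − (0.2601) = 0.323 − 0.2601 = 0.0629.
|λ| = √0.0629 = 0.2508.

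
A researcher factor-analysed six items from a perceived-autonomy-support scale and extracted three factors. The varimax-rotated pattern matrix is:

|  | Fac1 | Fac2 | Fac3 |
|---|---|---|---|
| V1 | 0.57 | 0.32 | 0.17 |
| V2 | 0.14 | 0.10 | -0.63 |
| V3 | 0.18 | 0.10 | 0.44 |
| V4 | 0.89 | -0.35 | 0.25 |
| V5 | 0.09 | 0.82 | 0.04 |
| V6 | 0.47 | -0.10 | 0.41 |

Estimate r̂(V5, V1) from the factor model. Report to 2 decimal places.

r̂ = Σ λ_i·λ_j across factors = (0.09)(0.57) + (0.82)(0.32) + (0.04)(0.17)
  = +0.0513 +0.2624 +0.0068 = 0.3205

0.32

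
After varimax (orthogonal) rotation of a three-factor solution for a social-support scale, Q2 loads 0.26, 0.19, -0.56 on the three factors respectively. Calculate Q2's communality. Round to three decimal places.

0.417

h² = 0.26² + 0.19² + (-0.56)² = 0.0676 + 0.0361 + 0.3136 = 0.4173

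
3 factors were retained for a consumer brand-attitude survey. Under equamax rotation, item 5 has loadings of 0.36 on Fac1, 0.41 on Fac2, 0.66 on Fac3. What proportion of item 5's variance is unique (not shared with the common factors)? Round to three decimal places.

0.267

h² = 0.36² + 0.41² + 0.66² = 0.1296 + 0.1681 + 0.4356 = 0.7333
Uniqueness u² = 1 − h² = 1 − 0.7333 = 0.2667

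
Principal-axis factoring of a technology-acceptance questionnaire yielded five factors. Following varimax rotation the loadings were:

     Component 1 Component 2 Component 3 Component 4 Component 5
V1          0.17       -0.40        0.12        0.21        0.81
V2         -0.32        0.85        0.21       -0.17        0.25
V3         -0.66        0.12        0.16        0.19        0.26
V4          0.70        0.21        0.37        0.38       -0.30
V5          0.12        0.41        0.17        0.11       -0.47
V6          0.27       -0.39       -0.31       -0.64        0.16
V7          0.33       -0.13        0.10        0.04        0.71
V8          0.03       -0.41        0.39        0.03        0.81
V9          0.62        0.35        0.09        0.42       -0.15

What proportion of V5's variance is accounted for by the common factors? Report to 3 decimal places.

0.444

h² = 0.12² + 0.41² + 0.17² + 0.11² + (-0.47)² = 0.0144 + 0.1681 + 0.0289 + 0.0121 + 0.2209 = 0.4444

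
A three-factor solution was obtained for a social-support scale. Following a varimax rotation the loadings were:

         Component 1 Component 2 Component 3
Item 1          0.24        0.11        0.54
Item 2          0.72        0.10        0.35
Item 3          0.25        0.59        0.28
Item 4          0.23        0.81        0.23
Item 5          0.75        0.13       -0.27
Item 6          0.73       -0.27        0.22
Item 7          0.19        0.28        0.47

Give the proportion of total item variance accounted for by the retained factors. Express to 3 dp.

0.558

Communalities: 0.3613, 0.6509, 0.4890, 0.7619, 0.6523, 0.6542, 0.3354; Σh² = 3.9050.
Total variance with 7 standardized items is 7, so the solution explains 3.9050/7 = 0.5579.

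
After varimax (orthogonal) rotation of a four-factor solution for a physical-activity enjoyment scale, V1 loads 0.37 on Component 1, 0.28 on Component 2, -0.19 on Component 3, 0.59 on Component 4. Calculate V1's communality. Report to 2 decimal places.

h² = 0.37² + 0.28² + (-0.19)² + 0.59² = 0.1369 + 0.0784 + 0.0361 + 0.3481 = 0.5995

0.60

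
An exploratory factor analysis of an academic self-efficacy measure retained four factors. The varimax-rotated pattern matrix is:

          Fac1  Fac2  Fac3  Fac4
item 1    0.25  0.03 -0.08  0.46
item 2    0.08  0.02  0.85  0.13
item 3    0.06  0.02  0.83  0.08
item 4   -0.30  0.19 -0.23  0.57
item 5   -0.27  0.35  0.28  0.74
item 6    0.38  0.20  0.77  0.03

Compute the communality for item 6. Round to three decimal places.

0.778

h² = 0.38² + 0.20² + 0.77² + 0.03² = 0.1444 + 0.0400 + 0.5929 + 0.0009 = 0.7782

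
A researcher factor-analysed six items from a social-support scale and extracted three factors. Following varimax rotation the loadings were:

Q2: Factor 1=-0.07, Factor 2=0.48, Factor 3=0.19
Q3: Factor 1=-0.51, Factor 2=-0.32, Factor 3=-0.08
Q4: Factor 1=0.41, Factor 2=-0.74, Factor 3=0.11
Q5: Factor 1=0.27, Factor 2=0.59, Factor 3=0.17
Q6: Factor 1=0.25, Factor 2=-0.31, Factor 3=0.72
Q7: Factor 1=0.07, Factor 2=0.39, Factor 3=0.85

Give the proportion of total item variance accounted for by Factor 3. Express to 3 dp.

SS loadings for Factor 3 = 0.19² + (-0.08)² + 0.11² + 0.17² + 0.72² + 0.85² = 1.3244
Proportion of variance = 1.3244 / 6 = 0.2207.

0.221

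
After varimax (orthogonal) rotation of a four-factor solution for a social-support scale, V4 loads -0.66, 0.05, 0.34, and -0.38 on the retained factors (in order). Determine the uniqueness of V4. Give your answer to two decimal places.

0.30

h² = (-0.66)² + 0.05² + 0.34² + (-0.38)² = 0.4356 + 0.0025 + 0.1156 + 0.1444 = 0.6981
Uniqueness u² = 1 − h² = 1 − 0.6981 = 0.3019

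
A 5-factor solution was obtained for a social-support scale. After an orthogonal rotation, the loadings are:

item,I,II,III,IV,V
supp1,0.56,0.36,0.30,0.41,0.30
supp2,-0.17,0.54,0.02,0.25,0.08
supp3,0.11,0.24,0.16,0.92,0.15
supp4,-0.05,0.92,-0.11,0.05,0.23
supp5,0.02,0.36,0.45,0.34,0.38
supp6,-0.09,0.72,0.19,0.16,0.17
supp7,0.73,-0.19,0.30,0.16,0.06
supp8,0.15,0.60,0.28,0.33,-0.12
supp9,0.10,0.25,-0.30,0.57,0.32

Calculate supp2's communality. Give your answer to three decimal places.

h² = (-0.17)² + 0.54² + 0.02² + 0.25² + 0.08² = 0.0289 + 0.2916 + 0.0004 + 0.0625 + 0.0064 = 0.3898

0.390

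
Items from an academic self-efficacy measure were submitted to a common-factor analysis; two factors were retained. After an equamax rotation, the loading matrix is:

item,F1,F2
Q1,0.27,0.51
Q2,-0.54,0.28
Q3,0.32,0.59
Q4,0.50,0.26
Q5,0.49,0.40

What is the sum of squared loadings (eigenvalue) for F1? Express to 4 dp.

0.9570

SS loadings for F1 = 0.27² + (-0.54)² + 0.32² + 0.50² + 0.49² = 0.0729 + 0.2916 + 0.1024 + 0.2500 + 0.2401 = 0.9570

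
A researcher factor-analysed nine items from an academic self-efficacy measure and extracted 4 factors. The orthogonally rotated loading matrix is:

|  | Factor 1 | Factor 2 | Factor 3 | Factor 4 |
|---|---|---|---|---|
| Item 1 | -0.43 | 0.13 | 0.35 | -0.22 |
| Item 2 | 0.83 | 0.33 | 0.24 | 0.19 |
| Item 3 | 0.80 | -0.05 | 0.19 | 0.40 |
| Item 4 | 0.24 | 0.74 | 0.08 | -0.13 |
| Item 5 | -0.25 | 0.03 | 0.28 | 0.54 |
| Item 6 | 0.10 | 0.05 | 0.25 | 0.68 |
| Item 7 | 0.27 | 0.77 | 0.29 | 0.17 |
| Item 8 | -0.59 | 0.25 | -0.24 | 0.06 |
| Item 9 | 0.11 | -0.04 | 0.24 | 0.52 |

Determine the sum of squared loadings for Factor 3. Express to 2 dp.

0.56

SS loadings for Factor 3 = 0.35² + 0.24² + 0.19² + 0.08² + 0.28² + 0.25² + 0.29² + (-0.24)² + 0.24² = 0.1225 + 0.0576 + 0.0361 + 0.0064 + 0.0784 + 0.0625 + 0.0841 + 0.0576 + 0.0576 = 0.5628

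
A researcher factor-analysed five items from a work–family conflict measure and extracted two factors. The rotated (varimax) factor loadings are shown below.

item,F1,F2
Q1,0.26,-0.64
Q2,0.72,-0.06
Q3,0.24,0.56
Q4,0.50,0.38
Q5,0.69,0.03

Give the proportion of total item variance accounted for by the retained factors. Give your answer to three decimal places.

0.448

SS loadings by factor: 1.3697, 0.8721; total = 2.2418.
Total variance with 5 standardized items is 5, so the solution explains 2.2418/5 = 0.4484.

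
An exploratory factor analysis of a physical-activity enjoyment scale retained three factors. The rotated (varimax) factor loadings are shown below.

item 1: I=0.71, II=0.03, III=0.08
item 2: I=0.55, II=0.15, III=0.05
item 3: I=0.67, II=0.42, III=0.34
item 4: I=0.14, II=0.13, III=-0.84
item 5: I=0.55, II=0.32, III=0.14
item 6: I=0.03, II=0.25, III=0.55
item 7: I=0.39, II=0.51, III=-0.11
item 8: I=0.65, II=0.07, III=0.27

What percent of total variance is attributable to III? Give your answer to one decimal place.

15.5%

SS loadings for III = 0.08² + 0.05² + 0.34² + (-0.84)² + 0.14² + 0.55² + (-0.11)² + 0.27² = 1.2372
With 8 standardized items, total variance = 8. Proportion = 1.2372/8 = 0.1547 → 15.47%.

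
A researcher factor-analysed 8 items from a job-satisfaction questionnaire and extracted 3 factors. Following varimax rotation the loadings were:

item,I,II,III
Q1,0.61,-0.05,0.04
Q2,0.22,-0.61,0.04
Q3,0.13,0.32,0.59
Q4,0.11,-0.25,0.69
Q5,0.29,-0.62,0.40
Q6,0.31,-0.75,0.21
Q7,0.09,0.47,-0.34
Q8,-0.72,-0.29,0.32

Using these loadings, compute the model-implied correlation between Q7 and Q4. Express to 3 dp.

-0.342

r̂ = Σ λ_i·λ_j across factors = (0.09)(0.11) + (0.47)(-0.25) + (-0.34)(0.69)
  = +0.0099 -0.1175 -0.2346 = -0.3422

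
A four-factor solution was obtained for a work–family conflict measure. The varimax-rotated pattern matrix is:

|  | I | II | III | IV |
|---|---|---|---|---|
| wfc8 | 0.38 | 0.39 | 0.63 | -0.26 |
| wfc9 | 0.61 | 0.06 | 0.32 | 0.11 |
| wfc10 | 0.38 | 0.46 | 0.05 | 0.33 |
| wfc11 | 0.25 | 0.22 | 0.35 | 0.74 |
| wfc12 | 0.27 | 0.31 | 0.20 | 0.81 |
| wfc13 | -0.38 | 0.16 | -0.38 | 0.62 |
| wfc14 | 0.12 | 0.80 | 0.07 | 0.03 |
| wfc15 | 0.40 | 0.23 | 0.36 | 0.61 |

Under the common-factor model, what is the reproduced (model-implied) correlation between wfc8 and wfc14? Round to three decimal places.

r̂ = Σ λ_i·λ_j across factors = (0.38)(0.12) + (0.39)(0.80) + (0.63)(0.07) + (-0.26)(0.03)
  = +0.0456 +0.3120 +0.0441 -0.0078 = 0.3939

0.394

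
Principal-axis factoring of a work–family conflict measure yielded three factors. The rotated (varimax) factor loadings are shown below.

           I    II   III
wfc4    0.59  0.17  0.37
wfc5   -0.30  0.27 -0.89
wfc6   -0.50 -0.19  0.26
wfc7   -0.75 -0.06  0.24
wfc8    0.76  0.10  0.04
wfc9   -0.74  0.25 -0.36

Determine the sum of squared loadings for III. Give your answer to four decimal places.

1.1854

SS loadings for III = 0.37² + (-0.89)² + 0.26² + 0.24² + 0.04² + (-0.36)² = 0.1369 + 0.7921 + 0.0676 + 0.0576 + 0.0016 + 0.1296 = 1.1854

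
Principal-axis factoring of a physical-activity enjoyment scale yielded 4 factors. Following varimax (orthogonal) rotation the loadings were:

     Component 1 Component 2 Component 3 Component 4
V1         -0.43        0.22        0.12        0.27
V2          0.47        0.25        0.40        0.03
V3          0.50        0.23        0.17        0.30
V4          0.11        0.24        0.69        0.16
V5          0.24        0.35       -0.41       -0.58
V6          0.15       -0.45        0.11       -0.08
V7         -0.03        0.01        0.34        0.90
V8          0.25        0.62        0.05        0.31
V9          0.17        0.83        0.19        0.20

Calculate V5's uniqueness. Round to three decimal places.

h² = 0.24² + 0.35² + (-0.41)² + (-0.58)² = 0.0576 + 0.1225 + 0.1681 + 0.3364 = 0.6846
Uniqueness u² = 1 − h² = 1 − 0.6846 = 0.3154

0.315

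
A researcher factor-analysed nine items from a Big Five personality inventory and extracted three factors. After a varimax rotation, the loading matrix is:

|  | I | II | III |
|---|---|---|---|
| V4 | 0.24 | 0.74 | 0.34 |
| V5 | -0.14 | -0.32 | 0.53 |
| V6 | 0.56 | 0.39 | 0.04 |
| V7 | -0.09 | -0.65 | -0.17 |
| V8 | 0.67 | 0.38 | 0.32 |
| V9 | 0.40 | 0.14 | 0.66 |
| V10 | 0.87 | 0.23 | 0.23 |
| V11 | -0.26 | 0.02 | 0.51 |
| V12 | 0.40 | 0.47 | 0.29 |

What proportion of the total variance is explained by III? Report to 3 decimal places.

0.151

SS loadings for III = 0.34² + 0.53² + 0.04² + (-0.17)² + 0.32² + 0.66² + 0.23² + 0.51² + 0.29² = 1.3621
Proportion of variance = 1.3621 / 9 = 0.1513.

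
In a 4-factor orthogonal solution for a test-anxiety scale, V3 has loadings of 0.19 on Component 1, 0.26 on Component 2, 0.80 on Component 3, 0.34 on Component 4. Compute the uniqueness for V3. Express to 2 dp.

h² = 0.19² + 0.26² + 0.80² + 0.34² = 0.0361 + 0.0676 + 0.6400 + 0.1156 = 0.8593
Uniqueness u² = 1 − h² = 1 − 0.8593 = 0.1407

0.14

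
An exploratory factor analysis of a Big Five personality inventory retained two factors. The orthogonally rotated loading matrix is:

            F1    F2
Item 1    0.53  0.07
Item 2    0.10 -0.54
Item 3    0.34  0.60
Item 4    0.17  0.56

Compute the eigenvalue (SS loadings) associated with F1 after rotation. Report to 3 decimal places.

SS loadings for F1 = 0.53² + 0.10² + 0.34² + 0.17² = 0.2809 + 0.0100 + 0.1156 + 0.0289 = 0.4354

0.435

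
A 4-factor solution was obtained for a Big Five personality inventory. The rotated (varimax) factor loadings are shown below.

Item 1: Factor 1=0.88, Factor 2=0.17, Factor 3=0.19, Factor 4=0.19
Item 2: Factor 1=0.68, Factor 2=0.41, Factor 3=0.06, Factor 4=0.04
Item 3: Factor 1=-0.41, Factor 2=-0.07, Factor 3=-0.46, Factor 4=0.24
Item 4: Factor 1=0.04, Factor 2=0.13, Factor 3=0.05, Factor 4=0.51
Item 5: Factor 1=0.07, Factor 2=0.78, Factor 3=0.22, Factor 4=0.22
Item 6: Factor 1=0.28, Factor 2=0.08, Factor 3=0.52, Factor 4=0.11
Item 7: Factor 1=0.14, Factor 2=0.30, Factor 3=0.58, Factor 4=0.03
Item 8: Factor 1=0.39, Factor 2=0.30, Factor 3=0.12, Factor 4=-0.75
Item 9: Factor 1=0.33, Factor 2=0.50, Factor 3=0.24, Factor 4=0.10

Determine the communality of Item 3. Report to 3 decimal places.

0.442

h² = (-0.41)² + (-0.07)² + (-0.46)² + 0.24² = 0.1681 + 0.0049 + 0.2116 + 0.0576 = 0.4422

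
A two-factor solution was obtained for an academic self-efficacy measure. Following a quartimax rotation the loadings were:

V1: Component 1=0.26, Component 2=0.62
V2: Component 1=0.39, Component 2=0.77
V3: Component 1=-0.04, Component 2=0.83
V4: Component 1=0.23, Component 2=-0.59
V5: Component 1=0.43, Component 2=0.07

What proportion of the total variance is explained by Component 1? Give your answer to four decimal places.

SS loadings for Component 1 = 0.26² + 0.39² + (-0.04)² + 0.23² + 0.43² = 0.4591
Proportion of variance = 0.4591 / 5 = 0.0918.

0.0918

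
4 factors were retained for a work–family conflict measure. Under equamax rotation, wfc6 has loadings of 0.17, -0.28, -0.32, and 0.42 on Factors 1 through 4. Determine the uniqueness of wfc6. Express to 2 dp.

0.61

h² = 0.17² + (-0.28)² + (-0.32)² + 0.42² = 0.0289 + 0.0784 + 0.1024 + 0.1764 = 0.3861
Uniqueness u² = 1 − h² = 1 − 0.3861 = 0.6139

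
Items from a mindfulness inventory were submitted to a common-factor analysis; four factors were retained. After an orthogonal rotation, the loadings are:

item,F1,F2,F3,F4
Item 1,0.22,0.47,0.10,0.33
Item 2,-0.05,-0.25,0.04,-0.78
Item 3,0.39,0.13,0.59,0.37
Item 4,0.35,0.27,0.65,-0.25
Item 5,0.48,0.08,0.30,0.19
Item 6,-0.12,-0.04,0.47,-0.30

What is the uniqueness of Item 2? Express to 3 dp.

0.325

h² = (-0.05)² + (-0.25)² + 0.04² + (-0.78)² = 0.0025 + 0.0625 + 0.0016 + 0.6084 = 0.6750
Uniqueness u² = 1 − h² = 1 − 0.6750 = 0.3250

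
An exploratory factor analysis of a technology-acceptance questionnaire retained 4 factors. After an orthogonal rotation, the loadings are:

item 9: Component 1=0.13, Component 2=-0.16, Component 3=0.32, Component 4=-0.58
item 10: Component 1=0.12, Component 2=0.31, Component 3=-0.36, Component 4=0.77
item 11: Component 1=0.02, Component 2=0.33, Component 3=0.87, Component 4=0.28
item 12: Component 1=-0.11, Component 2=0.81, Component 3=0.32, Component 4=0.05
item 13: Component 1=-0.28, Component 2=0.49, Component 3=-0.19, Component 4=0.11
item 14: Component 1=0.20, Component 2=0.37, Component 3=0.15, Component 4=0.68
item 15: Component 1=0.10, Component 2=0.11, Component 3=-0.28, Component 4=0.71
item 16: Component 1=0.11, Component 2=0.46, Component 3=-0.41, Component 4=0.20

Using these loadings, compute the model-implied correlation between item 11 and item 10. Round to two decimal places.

0.01

r̂ = Σ λ_i·λ_j across factors = (0.02)(0.12) + (0.33)(0.31) + (0.87)(-0.36) + (0.28)(0.77)
  = +0.0024 +0.1023 -0.3132 +0.2156 = 0.0071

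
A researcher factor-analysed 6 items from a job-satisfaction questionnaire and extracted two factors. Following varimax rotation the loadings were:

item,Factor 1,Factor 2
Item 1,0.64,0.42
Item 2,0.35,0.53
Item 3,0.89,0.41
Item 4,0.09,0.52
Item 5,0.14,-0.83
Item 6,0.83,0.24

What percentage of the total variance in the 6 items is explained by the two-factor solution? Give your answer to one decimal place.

61.4%

SS loadings by factor: 2.0408, 1.6423; total = 3.6831.
Total variance with 6 standardized items is 6, so the solution explains 3.6831/6 = 0.6138 = 61.38%.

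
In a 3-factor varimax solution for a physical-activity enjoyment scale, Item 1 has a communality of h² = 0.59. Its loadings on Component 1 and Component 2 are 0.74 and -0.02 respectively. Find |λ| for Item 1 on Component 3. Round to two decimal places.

Under orthogonal rotation h² = Σλ², so λ_Component 3² = h² − (0.5480) = 0.59 − 0.5480 = 0.0420.
|λ| = √0.0420 = 0.2049.

0.20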